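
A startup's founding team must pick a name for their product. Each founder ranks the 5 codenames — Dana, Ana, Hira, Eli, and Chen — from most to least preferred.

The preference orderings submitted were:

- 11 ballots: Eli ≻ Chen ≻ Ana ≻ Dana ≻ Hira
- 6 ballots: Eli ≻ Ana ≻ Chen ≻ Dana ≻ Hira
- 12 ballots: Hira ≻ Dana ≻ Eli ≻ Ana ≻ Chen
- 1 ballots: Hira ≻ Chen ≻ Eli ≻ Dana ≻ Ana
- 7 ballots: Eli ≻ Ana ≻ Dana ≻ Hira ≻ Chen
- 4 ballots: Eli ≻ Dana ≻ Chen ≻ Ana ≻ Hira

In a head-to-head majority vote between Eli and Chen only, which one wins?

Ballots ranking Eli above Chen: 11+6+12+7+4 = 40.
Ballots ranking Chen above Eli: 1.
Eli wins the head-to-head, 40–1.

Eli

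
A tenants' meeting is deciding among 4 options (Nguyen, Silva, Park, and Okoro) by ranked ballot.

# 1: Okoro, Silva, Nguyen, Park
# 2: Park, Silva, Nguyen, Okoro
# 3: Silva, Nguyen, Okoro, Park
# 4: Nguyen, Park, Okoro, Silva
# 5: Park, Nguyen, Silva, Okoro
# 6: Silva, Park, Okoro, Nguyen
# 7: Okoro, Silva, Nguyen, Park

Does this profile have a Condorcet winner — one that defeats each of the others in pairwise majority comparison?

Head-to-head results (7 voters total):
Nguyen vs Silva: Silva wins 5–2.
Nguyen vs Park: Nguyen wins 4–3.
Nguyen vs Okoro: Nguyen wins 4–3.
Silva vs Park: Silva wins 4–3.
Silva vs Okoro: Silva wins 4–3.
Park vs Okoro: Park wins 4–3.
Silva beats each rival — Nguyen (5–2), Park (4–3), Okoro (4–3) — so Silva is the Condorcet winner.

Yes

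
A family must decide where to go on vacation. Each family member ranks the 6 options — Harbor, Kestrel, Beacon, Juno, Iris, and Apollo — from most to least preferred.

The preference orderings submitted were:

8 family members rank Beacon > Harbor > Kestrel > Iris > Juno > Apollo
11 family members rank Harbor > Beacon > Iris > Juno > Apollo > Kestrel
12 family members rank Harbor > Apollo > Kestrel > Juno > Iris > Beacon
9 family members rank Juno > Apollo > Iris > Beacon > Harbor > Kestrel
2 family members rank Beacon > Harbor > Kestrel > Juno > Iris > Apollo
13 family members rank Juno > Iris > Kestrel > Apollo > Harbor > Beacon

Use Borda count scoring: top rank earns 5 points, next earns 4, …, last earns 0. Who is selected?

Harbor

Borda scores:
  Harbor: 8·4 + 11·5 + 12·5 + 9·1 + 2·4 + 13·1 = 177
  Kestrel: 8·3 + 11·0 + 12·3 + 9·0 + 2·3 + 13·3 = 105
  Beacon: 8·5 + 11·4 + 12·0 + 9·2 + 2·5 + 13·0 = 112
  Juno: 8·1 + 11·2 + 12·2 + 9·5 + 2·2 + 13·5 = 168
  Iris: 8·2 + 11·3 + 12·1 + 9·3 + 2·1 + 13·4 = 142
  Apollo: 8·0 + 11·1 + 12·4 + 9·4 + 2·0 + 13·2 = 121
Harbor has the highest total.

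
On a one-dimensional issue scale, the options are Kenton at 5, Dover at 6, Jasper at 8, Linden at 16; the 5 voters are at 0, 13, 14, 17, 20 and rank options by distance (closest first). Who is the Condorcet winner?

With single-peaked preferences on a line, the Condorcet winner is the candidate closest to the median voter.
The median voter (position 14) is closest to Linden at 16.
Check: Linden vs Kenton — voters closer to Linden: 4 of 5.

Linden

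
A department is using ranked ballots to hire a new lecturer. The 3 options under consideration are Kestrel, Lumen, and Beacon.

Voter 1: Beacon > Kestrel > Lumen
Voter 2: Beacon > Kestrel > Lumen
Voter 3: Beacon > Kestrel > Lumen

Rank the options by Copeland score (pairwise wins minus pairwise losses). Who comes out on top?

Pairwise results:
  Kestrel vs Lumen: Kestrel wins 3–0.
  Kestrel vs Beacon: Beacon wins 3–0.
  Lumen vs Beacon: Beacon wins 3–0.
Copeland scores (wins − losses):
  Kestrel: 1 − 1 = 0
  Lumen: 0 − 2 = -2
  Beacon: 2 − 0 = 2
Beacon has the best Copeland score.

Beacon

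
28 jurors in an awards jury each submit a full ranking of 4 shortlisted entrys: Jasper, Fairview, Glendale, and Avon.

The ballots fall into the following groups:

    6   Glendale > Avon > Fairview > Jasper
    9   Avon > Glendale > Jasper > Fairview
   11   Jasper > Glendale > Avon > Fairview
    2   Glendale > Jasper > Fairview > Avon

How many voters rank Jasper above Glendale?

11

Ballots ranking Jasper above Glendale: 11.
Ballots ranking Glendale above Jasper: 6+9+2 = 17.
So 11 of 28 voters prefer Jasper to Glendale.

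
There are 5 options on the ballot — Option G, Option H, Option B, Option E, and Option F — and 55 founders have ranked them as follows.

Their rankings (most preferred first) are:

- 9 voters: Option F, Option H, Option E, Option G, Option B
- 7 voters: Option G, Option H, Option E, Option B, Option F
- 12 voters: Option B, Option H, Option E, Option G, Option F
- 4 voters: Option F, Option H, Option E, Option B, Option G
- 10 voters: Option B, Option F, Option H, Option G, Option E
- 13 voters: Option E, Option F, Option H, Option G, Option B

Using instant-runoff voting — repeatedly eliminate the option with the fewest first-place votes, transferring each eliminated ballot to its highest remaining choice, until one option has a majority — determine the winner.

Option E

Round 1: Option B 22, Option E 13, Option F 13, Option G 7, Option H 0. Option H has the fewest and is eliminated.
Round 2: Option B 22, Option E 13, Option F 13, Option G 7. Option G has the fewest and is eliminated.
Round 3: Option B 22, Option E 20, Option F 13. Option F has the fewest and is eliminated.
Round 4: Option E 33, Option B 22. Option E has a majority.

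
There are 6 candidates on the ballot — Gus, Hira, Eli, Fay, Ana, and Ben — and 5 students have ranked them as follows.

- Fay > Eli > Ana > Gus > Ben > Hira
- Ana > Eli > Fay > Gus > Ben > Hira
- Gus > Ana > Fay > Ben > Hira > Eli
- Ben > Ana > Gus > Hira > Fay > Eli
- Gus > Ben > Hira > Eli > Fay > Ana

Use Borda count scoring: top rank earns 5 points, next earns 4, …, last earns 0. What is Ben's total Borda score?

Borda scores:
  Gus: 2 + 2 + 5 + 3 + 5 = 17
  Hira: 0 + 0 + 1 + 2 + 3 = 6
  Eli: 4 + 4 + 0 + 0 + 2 = 10
  Fay: 5 + 3 + 3 + 1 + 1 = 13
  Ana: 3 + 5 + 4 + 4 + 0 = 16
  Ben: 1 + 1 + 2 + 5 + 4 = 13

13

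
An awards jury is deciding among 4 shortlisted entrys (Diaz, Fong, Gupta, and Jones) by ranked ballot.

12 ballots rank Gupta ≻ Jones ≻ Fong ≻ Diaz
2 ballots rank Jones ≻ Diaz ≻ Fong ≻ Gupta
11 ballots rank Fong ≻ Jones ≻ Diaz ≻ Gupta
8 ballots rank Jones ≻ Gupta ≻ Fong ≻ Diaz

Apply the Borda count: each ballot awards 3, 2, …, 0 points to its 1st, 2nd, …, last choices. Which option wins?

Jones

Borda scores:
  Diaz: 12·0 + 2·2 + 11·1 + 8·0 = 15
  Fong: 12·1 + 2·1 + 11·3 + 8·1 = 55
  Gupta: 12·3 + 2·0 + 11·0 + 8·2 = 52
  Jones: 12·2 + 2·3 + 11·2 + 8·3 = 76
Jones has the highest total.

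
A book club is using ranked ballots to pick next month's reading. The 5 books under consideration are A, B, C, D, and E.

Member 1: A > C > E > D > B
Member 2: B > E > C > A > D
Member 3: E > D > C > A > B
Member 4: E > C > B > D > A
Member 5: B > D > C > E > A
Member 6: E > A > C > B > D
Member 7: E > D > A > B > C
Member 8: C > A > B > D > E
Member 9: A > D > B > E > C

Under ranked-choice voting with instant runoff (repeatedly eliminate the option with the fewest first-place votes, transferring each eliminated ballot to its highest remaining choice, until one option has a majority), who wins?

E

Round 1: E 4, A 2, B 2, C 1, D 0. D has the fewest and is eliminated.
Round 2: E 4, A 2, B 2, C 1. C has the fewest and is eliminated.
Round 3: E 4, A 3, B 2. B has the fewest and is eliminated.
Round 4: E 6, A 3. E has a majority.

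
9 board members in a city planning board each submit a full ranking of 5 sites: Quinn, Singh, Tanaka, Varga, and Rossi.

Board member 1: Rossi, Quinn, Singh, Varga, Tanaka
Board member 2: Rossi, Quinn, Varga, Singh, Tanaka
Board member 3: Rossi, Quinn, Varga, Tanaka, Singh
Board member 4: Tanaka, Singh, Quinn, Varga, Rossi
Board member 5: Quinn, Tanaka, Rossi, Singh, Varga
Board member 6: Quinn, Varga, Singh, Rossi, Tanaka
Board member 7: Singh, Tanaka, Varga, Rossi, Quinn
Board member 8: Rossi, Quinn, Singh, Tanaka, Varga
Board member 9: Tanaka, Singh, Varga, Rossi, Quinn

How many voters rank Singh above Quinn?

Ballots ranking Singh above Quinn: 3.
Ballots ranking Quinn above Singh: 6.
So 3 of 9 voters prefer Singh to Quinn.

3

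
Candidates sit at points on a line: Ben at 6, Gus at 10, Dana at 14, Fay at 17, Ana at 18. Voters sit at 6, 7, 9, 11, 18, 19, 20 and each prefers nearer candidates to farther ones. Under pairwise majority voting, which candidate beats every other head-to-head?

With single-peaked preferences on a line, the Condorcet winner is the candidate closest to the median voter.
The median voter (position 11) is closest to Gus at 10.
Check: Gus vs Fay — voters closer to Gus: 4 of 7.

Gus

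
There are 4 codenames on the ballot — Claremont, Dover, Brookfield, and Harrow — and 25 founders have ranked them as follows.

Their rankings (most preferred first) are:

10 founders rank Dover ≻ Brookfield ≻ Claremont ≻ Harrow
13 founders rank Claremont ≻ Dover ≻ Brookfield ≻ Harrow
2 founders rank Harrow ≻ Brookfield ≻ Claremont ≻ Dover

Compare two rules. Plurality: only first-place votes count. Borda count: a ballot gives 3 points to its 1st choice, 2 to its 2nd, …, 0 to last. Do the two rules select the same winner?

No

Plurality first-place counts: Claremont 13, Dover 10, Brookfield 0, Harrow 2 → Claremont.
Borda totals: Claremont 51, Dover 56, Brookfield 37, Harrow 6 → Dover.
The two rules disagree: plurality picks Claremont, Borda picks Dover.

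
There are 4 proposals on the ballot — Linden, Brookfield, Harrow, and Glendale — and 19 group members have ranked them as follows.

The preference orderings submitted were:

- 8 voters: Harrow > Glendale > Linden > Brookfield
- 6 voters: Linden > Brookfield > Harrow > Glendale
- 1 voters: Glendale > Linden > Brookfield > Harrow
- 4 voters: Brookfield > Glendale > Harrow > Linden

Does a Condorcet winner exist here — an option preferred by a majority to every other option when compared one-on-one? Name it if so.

Head-to-head results (19 voters total):
Linden vs Brookfield: Linden wins 15–4.
Linden vs Harrow: Harrow wins 12–7.
Linden vs Glendale: Glendale wins 13–6.
Brookfield vs Harrow: Brookfield wins 11–8.
Brookfield vs Glendale: Brookfield wins 10–9.
Harrow vs Glendale: Harrow wins 14–5.
No candidate beats all others: Linden beats Brookfield beats Harrow beats Linden, a majority cycle.

There is no Condorcet winner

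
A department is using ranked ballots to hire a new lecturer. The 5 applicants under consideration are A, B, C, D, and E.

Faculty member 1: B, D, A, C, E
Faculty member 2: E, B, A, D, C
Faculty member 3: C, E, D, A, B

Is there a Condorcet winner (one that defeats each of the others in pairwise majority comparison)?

No

Head-to-head results (3 voters total):
A vs B: B wins 2–1.
A vs C: A wins 2–1.
A vs D: D wins 2–1.
A vs E: E wins 2–1.
B vs C: B wins 2–1.
B vs D: B wins 2–1.
B vs E: E wins 2–1.
C vs D: D wins 2–1.
C vs E: C wins 2–1.
D vs E: E wins 2–1.
No candidate beats all others: A beats C beats E beats A, a majority cycle.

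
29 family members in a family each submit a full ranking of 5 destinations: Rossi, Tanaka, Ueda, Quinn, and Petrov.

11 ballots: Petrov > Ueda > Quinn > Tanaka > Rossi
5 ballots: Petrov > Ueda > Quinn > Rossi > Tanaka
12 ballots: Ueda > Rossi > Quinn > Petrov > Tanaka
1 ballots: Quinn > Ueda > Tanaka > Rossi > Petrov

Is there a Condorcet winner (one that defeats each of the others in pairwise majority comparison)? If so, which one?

Head-to-head results (29 voters total):
Rossi vs Tanaka: Rossi wins 17–12.
Rossi vs Ueda: Ueda wins 29–0.
Rossi vs Quinn: Quinn wins 17–12.
Rossi vs Petrov: Petrov wins 16–13.
Tanaka vs Ueda: Ueda wins 29–0.
Tanaka vs Quinn: Quinn wins 29–0.
Tanaka vs Petrov: Petrov wins 28–1.
Ueda vs Quinn: Ueda wins 28–1.
Ueda vs Petrov: Petrov wins 16–13.
Quinn vs Petrov: Petrov wins 16–13.
Petrov beats each rival — Rossi (16–13), Tanaka (28–1), Ueda (16–13), Quinn (16–13) — so Petrov is the Condorcet winner.

Petrov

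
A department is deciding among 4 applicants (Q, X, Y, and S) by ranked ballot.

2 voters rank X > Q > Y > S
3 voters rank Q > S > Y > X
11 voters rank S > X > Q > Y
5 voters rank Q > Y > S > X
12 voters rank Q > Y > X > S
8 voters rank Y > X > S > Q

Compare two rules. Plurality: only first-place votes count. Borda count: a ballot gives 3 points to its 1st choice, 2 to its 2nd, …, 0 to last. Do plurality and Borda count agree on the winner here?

Plurality first-place counts: Q 20, X 2, Y 8, S 11 → Q.
Borda totals: Q 75, X 56, Y 63, S 52 → Q.
The two rules agree on Q.

Yes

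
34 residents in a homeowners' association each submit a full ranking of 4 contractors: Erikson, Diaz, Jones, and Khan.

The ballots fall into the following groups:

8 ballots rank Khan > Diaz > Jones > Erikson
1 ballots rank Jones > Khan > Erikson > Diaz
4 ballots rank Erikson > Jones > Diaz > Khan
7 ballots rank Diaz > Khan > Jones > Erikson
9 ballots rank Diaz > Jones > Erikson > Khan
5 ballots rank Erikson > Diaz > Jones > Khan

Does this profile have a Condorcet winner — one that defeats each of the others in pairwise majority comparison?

Yes

Head-to-head results (34 voters total):
Erikson vs Diaz: Diaz wins 24–10.
Erikson vs Jones: Jones wins 25–9.
Erikson vs Khan: Erikson wins 18–16.
Diaz vs Jones: Diaz wins 29–5.
Diaz vs Khan: Diaz wins 25–9.
Jones vs Khan: Jones wins 19–15.
Diaz beats each rival — Erikson (24–10), Jones (29–5), Khan (25–9) — so Diaz is the Condorcet winner.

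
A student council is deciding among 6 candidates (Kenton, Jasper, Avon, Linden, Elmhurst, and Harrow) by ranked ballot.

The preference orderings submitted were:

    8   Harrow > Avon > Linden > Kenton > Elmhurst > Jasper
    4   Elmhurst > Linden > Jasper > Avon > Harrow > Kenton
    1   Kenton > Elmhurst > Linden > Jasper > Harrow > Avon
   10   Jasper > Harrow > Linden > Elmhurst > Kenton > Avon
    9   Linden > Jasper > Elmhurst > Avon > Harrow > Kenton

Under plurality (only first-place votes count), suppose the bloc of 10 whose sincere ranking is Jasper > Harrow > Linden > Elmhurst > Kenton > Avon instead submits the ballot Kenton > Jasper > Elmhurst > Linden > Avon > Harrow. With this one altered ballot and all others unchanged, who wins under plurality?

Kenton

First-place totals with the altered ballot: Kenton 11, Jasper 0, Avon 0, Linden 9, Elmhurst 4, Harrow 8.
The switch changes the winner from Jasper to Kenton.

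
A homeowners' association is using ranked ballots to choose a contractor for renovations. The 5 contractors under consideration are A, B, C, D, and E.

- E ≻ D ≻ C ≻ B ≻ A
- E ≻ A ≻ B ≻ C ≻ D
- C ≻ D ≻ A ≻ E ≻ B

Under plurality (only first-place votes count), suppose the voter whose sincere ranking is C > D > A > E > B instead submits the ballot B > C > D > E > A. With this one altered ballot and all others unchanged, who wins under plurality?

E

First-place totals with the altered ballot: A 0, B 1, C 0, D 0, E 2.
The winner is unchanged: still E.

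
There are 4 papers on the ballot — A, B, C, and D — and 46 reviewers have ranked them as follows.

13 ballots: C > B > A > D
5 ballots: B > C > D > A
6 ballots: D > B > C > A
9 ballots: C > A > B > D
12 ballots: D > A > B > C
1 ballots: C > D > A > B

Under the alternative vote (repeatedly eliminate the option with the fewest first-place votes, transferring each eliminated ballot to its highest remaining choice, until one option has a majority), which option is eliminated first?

A

Round 1: C 23, D 18, B 5, A 0. A has the fewest and is eliminated.
Round 2: C 23, D 18, B 5. B has the fewest and is eliminated.
Round 3: C 28, D 18. C has a majority.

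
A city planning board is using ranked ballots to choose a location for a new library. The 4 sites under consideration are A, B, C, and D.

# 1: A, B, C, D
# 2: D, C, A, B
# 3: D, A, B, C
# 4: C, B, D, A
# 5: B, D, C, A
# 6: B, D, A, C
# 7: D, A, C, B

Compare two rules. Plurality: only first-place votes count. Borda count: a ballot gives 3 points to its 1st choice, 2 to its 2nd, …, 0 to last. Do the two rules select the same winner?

Yes

Plurality first-place counts: A 1, B 2, C 1, D 3 → D.
Borda totals: A 9, B 11, C 8, D 14 → D.
The two rules agree on D.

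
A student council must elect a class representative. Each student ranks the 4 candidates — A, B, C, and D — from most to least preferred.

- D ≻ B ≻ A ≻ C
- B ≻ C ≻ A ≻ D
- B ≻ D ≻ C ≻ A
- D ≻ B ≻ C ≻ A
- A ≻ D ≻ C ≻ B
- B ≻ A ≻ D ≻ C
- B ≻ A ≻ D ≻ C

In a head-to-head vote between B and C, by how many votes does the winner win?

Ballots ranking B above C: 6.
Ballots ranking C above B: 1.
B wins 6–1, a margin of 5.

5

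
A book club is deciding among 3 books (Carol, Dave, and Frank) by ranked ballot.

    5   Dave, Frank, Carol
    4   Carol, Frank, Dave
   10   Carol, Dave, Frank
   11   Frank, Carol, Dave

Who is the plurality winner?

Carol

First-place vote totals:
  Carol: 14
  Dave: 5
  Frank: 11
Carol has the most first-place votes.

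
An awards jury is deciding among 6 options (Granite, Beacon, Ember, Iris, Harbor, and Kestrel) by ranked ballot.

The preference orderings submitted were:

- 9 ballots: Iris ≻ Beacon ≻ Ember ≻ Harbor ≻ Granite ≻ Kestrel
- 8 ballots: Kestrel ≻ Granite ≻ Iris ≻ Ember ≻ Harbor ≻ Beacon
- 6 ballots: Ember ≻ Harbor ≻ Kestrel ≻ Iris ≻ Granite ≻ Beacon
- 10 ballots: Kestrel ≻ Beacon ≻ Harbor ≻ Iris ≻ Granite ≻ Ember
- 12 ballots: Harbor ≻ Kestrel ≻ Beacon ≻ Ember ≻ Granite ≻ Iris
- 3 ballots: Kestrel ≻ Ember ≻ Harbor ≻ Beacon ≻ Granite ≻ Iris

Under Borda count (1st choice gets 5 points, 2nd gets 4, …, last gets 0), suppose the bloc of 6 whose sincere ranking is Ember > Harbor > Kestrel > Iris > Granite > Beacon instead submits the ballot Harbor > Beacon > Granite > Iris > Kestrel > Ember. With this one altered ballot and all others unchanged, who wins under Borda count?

Kestrel

Borda totals with the altered ballot: Granite 84, Beacon 142, Ember 79, Iris 101, Harbor 155, Kestrel 159.
The winner is unchanged: still Kestrel.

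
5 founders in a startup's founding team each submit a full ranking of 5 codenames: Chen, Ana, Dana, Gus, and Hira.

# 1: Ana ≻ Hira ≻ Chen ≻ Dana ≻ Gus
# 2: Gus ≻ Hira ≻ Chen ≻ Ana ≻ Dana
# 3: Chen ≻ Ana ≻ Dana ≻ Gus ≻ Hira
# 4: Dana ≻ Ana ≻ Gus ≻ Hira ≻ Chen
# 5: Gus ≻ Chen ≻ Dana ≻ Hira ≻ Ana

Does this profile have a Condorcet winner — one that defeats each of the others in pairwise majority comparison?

Head-to-head results (5 voters total):
Chen vs Ana: Chen wins 3–2.
Chen vs Dana: Chen wins 4–1.
Chen vs Gus: Gus wins 3–2.
Chen vs Hira: Hira wins 3–2.
Ana vs Dana: Ana wins 3–2.
Ana vs Gus: Ana wins 3–2.
Ana vs Hira: Ana wins 3–2.
Dana vs Gus: Dana wins 3–2.
Dana vs Hira: Dana wins 3–2.
Gus vs Hira: Gus wins 4–1.
No candidate beats all others: Chen beats Ana beats Gus beats Chen, a majority cycle.

No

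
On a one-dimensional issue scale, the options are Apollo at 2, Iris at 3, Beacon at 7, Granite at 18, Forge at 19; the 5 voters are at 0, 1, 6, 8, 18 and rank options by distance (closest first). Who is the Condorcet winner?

With single-peaked preferences on a line, the Condorcet winner is the candidate closest to the median voter.
The median voter (position 6) is closest to Beacon at 7.
Check: Beacon vs Iris — voters closer to Beacon: 3 of 5.

Beacon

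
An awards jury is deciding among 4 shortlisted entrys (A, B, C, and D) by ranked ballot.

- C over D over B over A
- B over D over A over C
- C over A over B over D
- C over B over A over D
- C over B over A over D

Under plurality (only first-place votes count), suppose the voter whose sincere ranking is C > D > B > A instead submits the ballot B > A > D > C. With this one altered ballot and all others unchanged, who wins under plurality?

C

First-place totals with the altered ballot: A 0, B 2, C 3, D 0.
The winner is unchanged: still C.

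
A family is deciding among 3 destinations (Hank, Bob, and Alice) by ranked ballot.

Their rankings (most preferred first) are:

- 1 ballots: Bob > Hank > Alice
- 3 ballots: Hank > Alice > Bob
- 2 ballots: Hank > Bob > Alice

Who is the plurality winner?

First-place vote totals:
  Hank: 5
  Bob: 1
  Alice: 0
Hank has the most first-place votes.

Hank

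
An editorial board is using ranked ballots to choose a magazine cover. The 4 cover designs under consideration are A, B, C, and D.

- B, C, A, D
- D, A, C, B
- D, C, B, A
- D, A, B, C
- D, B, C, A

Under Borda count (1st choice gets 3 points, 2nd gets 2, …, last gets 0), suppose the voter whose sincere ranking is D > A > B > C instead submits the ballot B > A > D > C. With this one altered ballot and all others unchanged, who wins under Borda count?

Borda totals with the altered ballot: A 5, B 9, C 6, D 10.
The winner is unchanged: still D.

D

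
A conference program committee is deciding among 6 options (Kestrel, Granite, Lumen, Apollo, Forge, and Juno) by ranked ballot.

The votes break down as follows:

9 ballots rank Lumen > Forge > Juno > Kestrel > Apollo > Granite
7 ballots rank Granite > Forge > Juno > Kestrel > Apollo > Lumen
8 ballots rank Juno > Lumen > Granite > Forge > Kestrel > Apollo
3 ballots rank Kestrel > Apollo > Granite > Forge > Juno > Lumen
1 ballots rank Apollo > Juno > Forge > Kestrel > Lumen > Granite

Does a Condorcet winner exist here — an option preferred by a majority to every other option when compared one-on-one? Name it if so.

None — there is no Condorcet winner

Head-to-head results (28 voters total):
Kestrel vs Granite: Granite wins 15–13.
Kestrel vs Lumen: Lumen wins 17–11.
Kestrel vs Apollo: Kestrel wins 27–1.
Kestrel vs Forge: Forge wins 25–3.
Kestrel vs Juno: Juno wins 25–3.
Granite vs Lumen: Lumen wins 18–10.
Granite vs Apollo: Granite wins 15–13.
Granite vs Forge: Granite wins 18–10.
Granite vs Juno: Juno wins 18–10.
Lumen vs Apollo: Lumen wins 17–11.
Lumen vs Forge: Lumen wins 17–11.
Lumen vs Juno: Juno wins 19–9.
Apollo vs Forge: Forge wins 24–4.
Apollo vs Juno: Juno wins 24–4.
Forge vs Juno: Forge wins 19–9.
No candidate beats all others: Granite beats Forge beats Juno beats Granite, a majority cycle.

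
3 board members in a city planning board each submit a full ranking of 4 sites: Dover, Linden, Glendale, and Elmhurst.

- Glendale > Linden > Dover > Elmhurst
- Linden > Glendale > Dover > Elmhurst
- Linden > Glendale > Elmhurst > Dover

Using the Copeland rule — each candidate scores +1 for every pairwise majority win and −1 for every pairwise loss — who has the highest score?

Linden

Pairwise results:
  Dover vs Linden: Linden wins 3–0.
  Dover vs Glendale: Glendale wins 3–0.
  Dover vs Elmhurst: Dover wins 2–1.
  Linden vs Glendale: Linden wins 2–1.
  Linden vs Elmhurst: Linden wins 3–0.
  Glendale vs Elmhurst: Glendale wins 3–0.
Copeland scores (wins − losses):
  Dover: 1 − 2 = -1
  Linden: 3 − 0 = 3
  Glendale: 2 − 1 = 1
  Elmhurst: 0 − 3 = -3
Linden has the best Copeland score.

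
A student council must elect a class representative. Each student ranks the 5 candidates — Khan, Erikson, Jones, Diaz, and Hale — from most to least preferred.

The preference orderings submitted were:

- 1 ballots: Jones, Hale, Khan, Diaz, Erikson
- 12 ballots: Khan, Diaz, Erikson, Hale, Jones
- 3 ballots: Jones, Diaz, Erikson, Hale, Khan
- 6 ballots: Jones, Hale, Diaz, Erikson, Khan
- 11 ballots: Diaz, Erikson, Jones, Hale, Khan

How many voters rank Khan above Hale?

12

Ballots ranking Khan above Hale: 12.
Ballots ranking Hale above Khan: 1+3+6+11 = 21.
So 12 of 33 voters prefer Khan to Hale.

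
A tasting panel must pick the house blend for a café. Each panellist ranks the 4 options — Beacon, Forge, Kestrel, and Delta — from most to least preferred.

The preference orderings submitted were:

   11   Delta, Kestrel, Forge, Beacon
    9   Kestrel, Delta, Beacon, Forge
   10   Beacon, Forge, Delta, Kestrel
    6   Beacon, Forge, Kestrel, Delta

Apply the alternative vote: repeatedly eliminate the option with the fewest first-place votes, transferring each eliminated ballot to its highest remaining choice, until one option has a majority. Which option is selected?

Delta

Round 1: Beacon 16, Delta 11, Kestrel 9, Forge 0. Forge has the fewest and is eliminated.
Round 2: Beacon 16, Delta 11, Kestrel 9. Kestrel has the fewest and is eliminated.
Round 3: Delta 20, Beacon 16. Delta has a majority.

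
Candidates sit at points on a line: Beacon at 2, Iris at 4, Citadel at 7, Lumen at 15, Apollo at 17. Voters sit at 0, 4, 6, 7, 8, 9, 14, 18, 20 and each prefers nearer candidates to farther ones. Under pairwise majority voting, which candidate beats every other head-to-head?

With single-peaked preferences on a line, the Condorcet winner is the candidate closest to the median voter.
The median voter (position 8) is closest to Citadel at 7.
Check: Citadel vs Apollo — voters closer to Citadel: 6 of 9.

Citadel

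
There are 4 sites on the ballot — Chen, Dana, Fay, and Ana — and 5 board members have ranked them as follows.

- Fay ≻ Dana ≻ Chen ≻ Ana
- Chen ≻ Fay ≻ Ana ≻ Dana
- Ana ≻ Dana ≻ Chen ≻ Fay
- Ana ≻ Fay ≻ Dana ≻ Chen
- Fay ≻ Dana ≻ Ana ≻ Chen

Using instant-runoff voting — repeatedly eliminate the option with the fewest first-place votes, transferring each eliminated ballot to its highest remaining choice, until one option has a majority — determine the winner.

Fay

Round 1: Fay 2, Ana 2, Chen 1, Dana 0. Dana has the fewest and is eliminated.
Round 2: Fay 2, Ana 2, Chen 1. Chen has the fewest and is eliminated.
Round 3: Fay 3, Ana 2. Fay has a majority.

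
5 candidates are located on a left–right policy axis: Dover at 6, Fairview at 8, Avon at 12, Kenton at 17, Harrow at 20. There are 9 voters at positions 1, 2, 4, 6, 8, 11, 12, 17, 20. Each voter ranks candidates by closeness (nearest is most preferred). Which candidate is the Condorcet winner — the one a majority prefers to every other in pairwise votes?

Fairview

With single-peaked preferences on a line, the Condorcet winner is the candidate closest to the median voter.
The median voter (position 8) is closest to Fairview at 8.
Check: Fairview vs Avon — voters closer to Fairview: 5 of 9.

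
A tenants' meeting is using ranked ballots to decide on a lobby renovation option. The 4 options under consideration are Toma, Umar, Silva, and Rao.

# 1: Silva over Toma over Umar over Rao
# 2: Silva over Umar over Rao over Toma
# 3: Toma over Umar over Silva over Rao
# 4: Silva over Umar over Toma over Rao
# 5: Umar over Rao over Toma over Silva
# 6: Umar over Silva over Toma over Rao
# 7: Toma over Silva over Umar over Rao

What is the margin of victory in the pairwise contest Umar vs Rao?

Ballots ranking Umar above Rao: 7.
Ballots ranking Rao above Umar: 0.
Umar wins 7–0, a margin of 7.

7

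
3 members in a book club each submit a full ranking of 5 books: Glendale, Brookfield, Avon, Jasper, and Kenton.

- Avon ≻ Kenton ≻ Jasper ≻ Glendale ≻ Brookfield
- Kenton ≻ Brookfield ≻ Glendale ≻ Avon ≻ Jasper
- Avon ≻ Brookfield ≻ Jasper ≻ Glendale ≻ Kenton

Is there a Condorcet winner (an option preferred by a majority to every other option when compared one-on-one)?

Head-to-head results (3 voters total):
Glendale vs Brookfield: Brookfield wins 2–1.
Glendale vs Avon: Avon wins 2–1.
Glendale vs Jasper: Jasper wins 2–1.
Glendale vs Kenton: Kenton wins 2–1.
Brookfield vs Avon: Avon wins 2–1.
Brookfield vs Jasper: Brookfield wins 2–1.
Brookfield vs Kenton: Kenton wins 2–1.
Avon vs Jasper: Avon wins 3–0.
Avon vs Kenton: Avon wins 2–1.
Jasper vs Kenton: Kenton wins 2–1.
Avon beats each rival — Glendale (2–1), Brookfield (2–1), Jasper (3–0), Kenton (2–1) — so Avon is the Condorcet winner.

Yes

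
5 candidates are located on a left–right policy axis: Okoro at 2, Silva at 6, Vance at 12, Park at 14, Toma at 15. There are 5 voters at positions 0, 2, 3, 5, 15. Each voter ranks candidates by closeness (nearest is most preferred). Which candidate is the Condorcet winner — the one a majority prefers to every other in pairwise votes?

With single-peaked preferences on a line, the Condorcet winner is the candidate closest to the median voter.
The median voter (position 3) is closest to Okoro at 2.
Check: Okoro vs Toma — voters closer to Okoro: 4 of 5.

Okoro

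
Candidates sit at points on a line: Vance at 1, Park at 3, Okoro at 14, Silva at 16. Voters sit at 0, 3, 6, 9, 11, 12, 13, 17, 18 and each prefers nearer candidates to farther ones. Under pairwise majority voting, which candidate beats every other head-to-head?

Okoro

With single-peaked preferences on a line, the Condorcet winner is the candidate closest to the median voter.
The median voter (position 11) is closest to Okoro at 14.
Check: Okoro vs Silva — voters closer to Okoro: 7 of 9.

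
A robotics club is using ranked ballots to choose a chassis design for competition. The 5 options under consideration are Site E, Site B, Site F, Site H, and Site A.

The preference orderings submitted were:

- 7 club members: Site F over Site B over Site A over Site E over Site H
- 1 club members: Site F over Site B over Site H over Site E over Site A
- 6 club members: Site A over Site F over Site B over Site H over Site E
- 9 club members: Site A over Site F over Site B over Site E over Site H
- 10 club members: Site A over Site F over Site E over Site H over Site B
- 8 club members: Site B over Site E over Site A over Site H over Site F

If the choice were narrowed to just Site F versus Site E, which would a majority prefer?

Ballots ranking Site F above Site E: 7+1+6+9+10 = 33.
Ballots ranking Site E above Site F: 8.
Site F wins the head-to-head, 33–8.

Site F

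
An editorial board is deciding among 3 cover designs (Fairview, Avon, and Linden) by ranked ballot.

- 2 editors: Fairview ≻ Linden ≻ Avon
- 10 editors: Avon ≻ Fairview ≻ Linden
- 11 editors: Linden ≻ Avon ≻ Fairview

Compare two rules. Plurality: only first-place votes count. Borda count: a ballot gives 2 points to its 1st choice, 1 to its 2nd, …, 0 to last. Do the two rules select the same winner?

Plurality first-place counts: Fairview 2, Avon 10, Linden 11 → Linden.
Borda totals: Fairview 14, Avon 31, Linden 24 → Avon.
The two rules disagree: plurality picks Linden, Borda picks Avon.

No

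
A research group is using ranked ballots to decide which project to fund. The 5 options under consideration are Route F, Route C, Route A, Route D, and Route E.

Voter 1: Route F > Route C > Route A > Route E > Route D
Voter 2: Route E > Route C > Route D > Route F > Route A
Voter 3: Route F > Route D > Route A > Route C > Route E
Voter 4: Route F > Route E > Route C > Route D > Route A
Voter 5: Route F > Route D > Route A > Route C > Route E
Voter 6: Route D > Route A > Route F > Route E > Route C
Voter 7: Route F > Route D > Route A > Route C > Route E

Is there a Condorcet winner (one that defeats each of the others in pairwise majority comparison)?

Head-to-head results (7 voters total):
Route F vs Route C: Route F wins 6–1.
Route F vs Route A: Route F wins 6–1.
Route F vs Route D: Route F wins 5–2.
Route F vs Route E: Route F wins 6–1.
Route C vs Route A: Route A wins 4–3.
Route C vs Route D: Route D wins 4–3.
Route C vs Route E: Route C wins 4–3.
Route A vs Route D: Route D wins 6–1.
Route A vs Route E: Route A wins 5–2.
Route D vs Route E: Route D wins 4–3.
Route F beats each rival — Route C (6–1), Route A (6–1), Route D (5–2), Route E (6–1) — so Route F is the Condorcet winner.

Yes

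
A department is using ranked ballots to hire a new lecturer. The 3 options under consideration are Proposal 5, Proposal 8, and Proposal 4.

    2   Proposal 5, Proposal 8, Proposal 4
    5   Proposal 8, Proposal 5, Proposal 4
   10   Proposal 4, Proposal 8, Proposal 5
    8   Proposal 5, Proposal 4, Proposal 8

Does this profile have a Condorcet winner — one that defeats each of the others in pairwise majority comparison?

Head-to-head results (25 voters total):
Proposal 5 vs Proposal 8: Proposal 8 wins 15–10.
Proposal 5 vs Proposal 4: Proposal 5 wins 15–10.
Proposal 8 vs Proposal 4: Proposal 4 wins 18–7.
No candidate beats all others: Proposal 5 beats Proposal 4 beats Proposal 8 beats Proposal 5, a majority cycle.

No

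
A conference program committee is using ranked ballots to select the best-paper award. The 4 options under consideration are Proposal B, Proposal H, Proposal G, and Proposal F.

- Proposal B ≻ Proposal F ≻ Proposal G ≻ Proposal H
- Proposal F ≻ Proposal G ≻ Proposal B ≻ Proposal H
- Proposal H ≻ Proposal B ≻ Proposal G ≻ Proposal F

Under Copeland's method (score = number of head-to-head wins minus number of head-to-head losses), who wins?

Pairwise results:
  Proposal B vs Proposal H: Proposal B wins 2–1.
  Proposal B vs Proposal G: Proposal B wins 2–1.
  Proposal B vs Proposal F: Proposal B wins 2–1.
  Proposal H vs Proposal G: Proposal G wins 2–1.
  Proposal H vs Proposal F: Proposal F wins 2–1.
  Proposal G vs Proposal F: Proposal F wins 2–1.
Copeland scores (wins − losses):
  Proposal B: 3 − 0 = 3
  Proposal H: 0 − 3 = -3
  Proposal G: 1 − 2 = -1
  Proposal F: 2 − 1 = 1
Proposal B has the best Copeland score.

Proposal B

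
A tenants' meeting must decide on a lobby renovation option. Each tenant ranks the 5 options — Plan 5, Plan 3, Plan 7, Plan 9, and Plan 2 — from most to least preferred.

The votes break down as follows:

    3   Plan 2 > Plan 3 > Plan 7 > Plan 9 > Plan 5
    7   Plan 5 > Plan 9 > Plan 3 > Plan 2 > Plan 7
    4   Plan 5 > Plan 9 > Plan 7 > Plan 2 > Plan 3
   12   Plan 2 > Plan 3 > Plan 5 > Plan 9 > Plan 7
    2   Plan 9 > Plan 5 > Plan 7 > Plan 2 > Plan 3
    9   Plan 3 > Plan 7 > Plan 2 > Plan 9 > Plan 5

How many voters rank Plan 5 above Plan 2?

Ballots ranking Plan 5 above Plan 2: 7+4+2 = 13.
Ballots ranking Plan 2 above Plan 5: 3+12+9 = 24.
So 13 of 37 voters prefer Plan 5 to Plan 2.

13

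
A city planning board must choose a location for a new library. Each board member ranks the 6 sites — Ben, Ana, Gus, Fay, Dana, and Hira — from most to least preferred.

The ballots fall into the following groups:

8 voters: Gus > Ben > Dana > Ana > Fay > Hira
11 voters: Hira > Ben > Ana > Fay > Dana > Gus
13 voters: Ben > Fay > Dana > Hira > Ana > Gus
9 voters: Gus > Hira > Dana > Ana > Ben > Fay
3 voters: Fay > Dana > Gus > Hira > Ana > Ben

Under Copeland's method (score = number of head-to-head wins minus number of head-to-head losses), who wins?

Ben

Pairwise results:
  Ben vs Ana: Ben wins 32–12.
  Ben vs Gus: Ben wins 24–20.
  Ben vs Fay: Ben wins 41–3.
  Ben vs Dana: Ben wins 32–12.
  Ben vs Hira: Hira wins 23–21.
  Ana vs Gus: Ana wins 24–20.
  Ana vs Fay: Ana wins 28–16.
  Ana vs Dana: Dana wins 33–11.
  Ana vs Hira: Hira wins 36–8.
  Gus vs Fay: Fay wins 27–17.
  Gus vs Dana: Dana wins 27–17.
  Gus vs Hira: Hira wins 24–20.
  Fay vs Dana: Fay wins 27–17.
  Fay vs Hira: Fay wins 24–20.
  Dana vs Hira: Dana wins 24–20.
Copeland scores (wins − losses):
  Ben: 4 − 1 = 3
  Ana: 2 − 3 = -1
  Gus: 0 − 5 = -5
  Fay: 3 − 2 = 1
  Dana: 3 − 2 = 1
  Hira: 3 − 2 = 1
Ben has the best Copeland score.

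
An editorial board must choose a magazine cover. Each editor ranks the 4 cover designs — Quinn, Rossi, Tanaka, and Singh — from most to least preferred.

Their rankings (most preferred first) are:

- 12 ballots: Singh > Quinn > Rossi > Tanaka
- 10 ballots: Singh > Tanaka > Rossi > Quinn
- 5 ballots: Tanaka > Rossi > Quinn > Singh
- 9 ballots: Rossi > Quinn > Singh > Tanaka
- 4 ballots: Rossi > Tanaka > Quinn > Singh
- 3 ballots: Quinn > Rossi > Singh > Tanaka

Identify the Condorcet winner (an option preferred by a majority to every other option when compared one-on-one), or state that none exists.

Singh

Head-to-head results (43 voters total):
Quinn vs Rossi: Rossi wins 28–15.
Quinn vs Tanaka: Quinn wins 24–19.
Quinn vs Singh: Singh wins 22–21.
Rossi vs Tanaka: Rossi wins 28–15.
Rossi vs Singh: Singh wins 22–21.
Tanaka vs Singh: Singh wins 34–9.
Singh beats each rival — Quinn (22–21), Rossi (22–21), Tanaka (34–9) — so Singh is the Condorcet winner.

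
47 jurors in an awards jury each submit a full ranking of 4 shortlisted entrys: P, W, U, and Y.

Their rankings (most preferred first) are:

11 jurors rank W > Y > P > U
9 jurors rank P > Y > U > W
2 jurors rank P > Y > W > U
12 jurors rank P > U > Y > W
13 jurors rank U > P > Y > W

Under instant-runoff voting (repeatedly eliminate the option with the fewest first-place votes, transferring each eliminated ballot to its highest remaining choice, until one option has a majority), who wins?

P

Round 1: P 23, U 13, W 11, Y 0. Y has the fewest and is eliminated.
Round 2: P 23, U 13, W 11. W has the fewest and is eliminated.
Round 3: P 34, U 13. P has a majority.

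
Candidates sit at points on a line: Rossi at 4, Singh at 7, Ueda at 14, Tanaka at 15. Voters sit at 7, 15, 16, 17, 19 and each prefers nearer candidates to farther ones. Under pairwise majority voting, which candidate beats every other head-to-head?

Tanaka

With single-peaked preferences on a line, the Condorcet winner is the candidate closest to the median voter.
The median voter (position 16) is closest to Tanaka at 15.
Check: Tanaka vs Rossi — voters closer to Tanaka: 4 of 5.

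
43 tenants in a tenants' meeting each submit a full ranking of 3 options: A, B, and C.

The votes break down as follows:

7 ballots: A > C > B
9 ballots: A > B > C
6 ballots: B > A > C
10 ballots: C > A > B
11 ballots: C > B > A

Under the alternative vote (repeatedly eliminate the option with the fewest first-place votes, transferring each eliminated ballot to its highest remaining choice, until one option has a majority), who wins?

A

Round 1: C 21, A 16, B 6. B has the fewest and is eliminated.
Round 2: A 22, C 21. A has a majority.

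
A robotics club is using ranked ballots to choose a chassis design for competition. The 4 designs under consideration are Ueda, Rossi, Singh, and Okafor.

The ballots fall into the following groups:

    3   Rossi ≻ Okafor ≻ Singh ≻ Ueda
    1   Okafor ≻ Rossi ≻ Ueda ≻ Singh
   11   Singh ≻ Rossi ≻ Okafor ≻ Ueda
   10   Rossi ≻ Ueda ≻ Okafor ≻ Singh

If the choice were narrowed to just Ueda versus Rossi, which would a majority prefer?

Ballots ranking Ueda above Rossi: 0.
Ballots ranking Rossi above Ueda: 3+1+11+10 = 25.
Rossi wins the head-to-head, 25–0.

Rossi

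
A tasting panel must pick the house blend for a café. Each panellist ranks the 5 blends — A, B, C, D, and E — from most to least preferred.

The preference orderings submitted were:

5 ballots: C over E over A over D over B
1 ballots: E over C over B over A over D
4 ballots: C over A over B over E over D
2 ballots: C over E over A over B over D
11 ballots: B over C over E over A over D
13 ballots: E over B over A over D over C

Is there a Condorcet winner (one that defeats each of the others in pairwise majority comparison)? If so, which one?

No Condorcet winner

Head-to-head results (36 voters total):
A vs B: B wins 25–11.
A vs C: C wins 23–13.
A vs D: A wins 36–0.
A vs E: E wins 32–4.
B vs C: B wins 24–12.
B vs D: B wins 31–5.
B vs E: E wins 21–15.
C vs D: C wins 23–13.
C vs E: C wins 22–14.
D vs E: E wins 36–0.
No candidate beats all others: B beats C beats E beats B, a majority cycle.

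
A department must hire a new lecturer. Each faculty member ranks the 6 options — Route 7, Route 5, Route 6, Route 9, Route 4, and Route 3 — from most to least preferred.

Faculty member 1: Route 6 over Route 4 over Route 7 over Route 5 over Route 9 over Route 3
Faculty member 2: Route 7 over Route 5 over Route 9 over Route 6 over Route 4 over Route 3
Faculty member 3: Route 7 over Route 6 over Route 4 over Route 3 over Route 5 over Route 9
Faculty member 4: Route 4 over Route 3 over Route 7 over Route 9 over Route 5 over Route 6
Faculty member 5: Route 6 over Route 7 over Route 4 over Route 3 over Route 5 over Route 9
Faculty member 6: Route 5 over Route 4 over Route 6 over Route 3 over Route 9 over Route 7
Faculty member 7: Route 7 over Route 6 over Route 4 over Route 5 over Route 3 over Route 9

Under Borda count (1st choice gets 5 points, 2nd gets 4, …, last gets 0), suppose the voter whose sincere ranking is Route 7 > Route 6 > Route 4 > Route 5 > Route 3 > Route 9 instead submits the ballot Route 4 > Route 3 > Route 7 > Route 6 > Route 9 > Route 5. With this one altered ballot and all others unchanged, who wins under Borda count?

Route 4

Borda totals with the altered ballot: Route 7 23, Route 5 14, Route 6 21, Route 9 8, Route 4 25, Route 3 14.
The switch changes the winner from Route 7 to Route 4.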